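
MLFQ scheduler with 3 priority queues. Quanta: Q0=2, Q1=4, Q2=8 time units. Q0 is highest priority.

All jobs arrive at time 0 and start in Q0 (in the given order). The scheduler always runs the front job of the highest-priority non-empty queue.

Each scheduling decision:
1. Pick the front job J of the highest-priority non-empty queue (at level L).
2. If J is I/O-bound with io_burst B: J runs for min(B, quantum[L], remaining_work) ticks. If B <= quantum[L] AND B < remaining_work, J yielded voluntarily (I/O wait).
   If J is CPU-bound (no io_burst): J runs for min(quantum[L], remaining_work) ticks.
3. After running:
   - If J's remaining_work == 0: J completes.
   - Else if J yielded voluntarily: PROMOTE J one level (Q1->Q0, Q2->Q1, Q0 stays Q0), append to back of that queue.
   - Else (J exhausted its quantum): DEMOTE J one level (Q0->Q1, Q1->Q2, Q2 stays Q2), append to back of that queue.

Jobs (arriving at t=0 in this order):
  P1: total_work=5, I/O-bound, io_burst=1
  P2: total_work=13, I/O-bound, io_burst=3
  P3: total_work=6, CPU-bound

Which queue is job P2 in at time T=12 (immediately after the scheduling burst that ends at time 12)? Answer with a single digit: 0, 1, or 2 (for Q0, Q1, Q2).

Answer: 0

Derivation:
t=0-1: P1@Q0 runs 1, rem=4, I/O yield, promote→Q0. Q0=[P2,P3,P1] Q1=[] Q2=[]
t=1-3: P2@Q0 runs 2, rem=11, quantum used, demote→Q1. Q0=[P3,P1] Q1=[P2] Q2=[]
t=3-5: P3@Q0 runs 2, rem=4, quantum used, demote→Q1. Q0=[P1] Q1=[P2,P3] Q2=[]
t=5-6: P1@Q0 runs 1, rem=3, I/O yield, promote→Q0. Q0=[P1] Q1=[P2,P3] Q2=[]
t=6-7: P1@Q0 runs 1, rem=2, I/O yield, promote→Q0. Q0=[P1] Q1=[P2,P3] Q2=[]
t=7-8: P1@Q0 runs 1, rem=1, I/O yield, promote→Q0. Q0=[P1] Q1=[P2,P3] Q2=[]
t=8-9: P1@Q0 runs 1, rem=0, completes. Q0=[] Q1=[P2,P3] Q2=[]
t=9-12: P2@Q1 runs 3, rem=8, I/O yield, promote→Q0. Q0=[P2] Q1=[P3] Q2=[]
t=12-14: P2@Q0 runs 2, rem=6, quantum used, demote→Q1. Q0=[] Q1=[P3,P2] Q2=[]
t=14-18: P3@Q1 runs 4, rem=0, completes. Q0=[] Q1=[P2] Q2=[]
t=18-21: P2@Q1 runs 3, rem=3, I/O yield, promote→Q0. Q0=[P2] Q1=[] Q2=[]
t=21-23: P2@Q0 runs 2, rem=1, quantum used, demote→Q1. Q0=[] Q1=[P2] Q2=[]
t=23-24: P2@Q1 runs 1, rem=0, completes. Q0=[] Q1=[] Q2=[]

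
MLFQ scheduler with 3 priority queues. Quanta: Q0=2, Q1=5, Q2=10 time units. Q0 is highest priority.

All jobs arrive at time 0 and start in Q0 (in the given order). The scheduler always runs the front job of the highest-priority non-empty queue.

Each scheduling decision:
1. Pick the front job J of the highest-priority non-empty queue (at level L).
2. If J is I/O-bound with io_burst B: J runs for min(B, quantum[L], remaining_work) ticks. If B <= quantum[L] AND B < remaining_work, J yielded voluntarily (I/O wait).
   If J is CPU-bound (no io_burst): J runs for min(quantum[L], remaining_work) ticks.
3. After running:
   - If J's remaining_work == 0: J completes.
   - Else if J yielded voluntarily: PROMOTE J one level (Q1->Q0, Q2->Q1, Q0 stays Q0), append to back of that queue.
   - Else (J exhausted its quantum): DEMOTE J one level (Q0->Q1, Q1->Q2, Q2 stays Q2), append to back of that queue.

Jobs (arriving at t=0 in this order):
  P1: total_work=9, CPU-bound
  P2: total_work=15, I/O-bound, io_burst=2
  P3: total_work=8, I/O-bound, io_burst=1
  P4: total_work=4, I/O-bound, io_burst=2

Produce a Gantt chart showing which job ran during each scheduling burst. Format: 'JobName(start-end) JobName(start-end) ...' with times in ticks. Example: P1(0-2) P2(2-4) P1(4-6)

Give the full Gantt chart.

Answer: P1(0-2) P2(2-4) P3(4-5) P4(5-7) P2(7-9) P3(9-10) P4(10-12) P2(12-14) P3(14-15) P2(15-17) P3(17-18) P2(18-20) P3(20-21) P2(21-23) P3(23-24) P2(24-26) P3(26-27) P2(27-28) P3(28-29) P1(29-34) P1(34-36)

Derivation:
t=0-2: P1@Q0 runs 2, rem=7, quantum used, demote→Q1. Q0=[P2,P3,P4] Q1=[P1] Q2=[]
t=2-4: P2@Q0 runs 2, rem=13, I/O yield, promote→Q0. Q0=[P3,P4,P2] Q1=[P1] Q2=[]
t=4-5: P3@Q0 runs 1, rem=7, I/O yield, promote→Q0. Q0=[P4,P2,P3] Q1=[P1] Q2=[]
t=5-7: P4@Q0 runs 2, rem=2, I/O yield, promote→Q0. Q0=[P2,P3,P4] Q1=[P1] Q2=[]
t=7-9: P2@Q0 runs 2, rem=11, I/O yield, promote→Q0. Q0=[P3,P4,P2] Q1=[P1] Q2=[]
t=9-10: P3@Q0 runs 1, rem=6, I/O yield, promote→Q0. Q0=[P4,P2,P3] Q1=[P1] Q2=[]
t=10-12: P4@Q0 runs 2, rem=0, completes. Q0=[P2,P3] Q1=[P1] Q2=[]
t=12-14: P2@Q0 runs 2, rem=9, I/O yield, promote→Q0. Q0=[P3,P2] Q1=[P1] Q2=[]
t=14-15: P3@Q0 runs 1, rem=5, I/O yield, promote→Q0. Q0=[P2,P3] Q1=[P1] Q2=[]
t=15-17: P2@Q0 runs 2, rem=7, I/O yield, promote→Q0. Q0=[P3,P2] Q1=[P1] Q2=[]
t=17-18: P3@Q0 runs 1, rem=4, I/O yield, promote→Q0. Q0=[P2,P3] Q1=[P1] Q2=[]
t=18-20: P2@Q0 runs 2, rem=5, I/O yield, promote→Q0. Q0=[P3,P2] Q1=[P1] Q2=[]
t=20-21: P3@Q0 runs 1, rem=3, I/O yield, promote→Q0. Q0=[P2,P3] Q1=[P1] Q2=[]
t=21-23: P2@Q0 runs 2, rem=3, I/O yield, promote→Q0. Q0=[P3,P2] Q1=[P1] Q2=[]
t=23-24: P3@Q0 runs 1, rem=2, I/O yield, promote→Q0. Q0=[P2,P3] Q1=[P1] Q2=[]
t=24-26: P2@Q0 runs 2, rem=1, I/O yield, promote→Q0. Q0=[P3,P2] Q1=[P1] Q2=[]
t=26-27: P3@Q0 runs 1, rem=1, I/O yield, promote→Q0. Q0=[P2,P3] Q1=[P1] Q2=[]
t=27-28: P2@Q0 runs 1, rem=0, completes. Q0=[P3] Q1=[P1] Q2=[]
t=28-29: P3@Q0 runs 1, rem=0, completes. Q0=[] Q1=[P1] Q2=[]
t=29-34: P1@Q1 runs 5, rem=2, quantum used, demote→Q2. Q0=[] Q1=[] Q2=[P1]
t=34-36: P1@Q2 runs 2, rem=0, completes. Q0=[] Q1=[] Q2=[]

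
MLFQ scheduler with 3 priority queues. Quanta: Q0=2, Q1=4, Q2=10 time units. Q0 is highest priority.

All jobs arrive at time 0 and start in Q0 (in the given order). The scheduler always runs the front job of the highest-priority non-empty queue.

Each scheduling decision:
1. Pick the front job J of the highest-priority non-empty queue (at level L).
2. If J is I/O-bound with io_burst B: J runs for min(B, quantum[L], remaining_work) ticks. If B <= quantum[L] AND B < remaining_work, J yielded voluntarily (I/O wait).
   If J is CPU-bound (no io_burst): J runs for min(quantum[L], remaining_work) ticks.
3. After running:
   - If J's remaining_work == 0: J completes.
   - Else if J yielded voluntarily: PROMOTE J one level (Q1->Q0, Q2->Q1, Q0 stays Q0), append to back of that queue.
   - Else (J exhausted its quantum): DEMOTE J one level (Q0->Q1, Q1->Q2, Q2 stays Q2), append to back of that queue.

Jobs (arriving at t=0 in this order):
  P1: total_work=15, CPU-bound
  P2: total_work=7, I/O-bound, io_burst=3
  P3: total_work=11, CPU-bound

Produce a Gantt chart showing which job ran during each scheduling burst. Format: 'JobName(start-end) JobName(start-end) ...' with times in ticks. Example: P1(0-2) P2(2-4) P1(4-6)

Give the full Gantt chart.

Answer: P1(0-2) P2(2-4) P3(4-6) P1(6-10) P2(10-13) P2(13-15) P3(15-19) P1(19-28) P3(28-33)

Derivation:
t=0-2: P1@Q0 runs 2, rem=13, quantum used, demote→Q1. Q0=[P2,P3] Q1=[P1] Q2=[]
t=2-4: P2@Q0 runs 2, rem=5, quantum used, demote→Q1. Q0=[P3] Q1=[P1,P2] Q2=[]
t=4-6: P3@Q0 runs 2, rem=9, quantum used, demote→Q1. Q0=[] Q1=[P1,P2,P3] Q2=[]
t=6-10: P1@Q1 runs 4, rem=9, quantum used, demote→Q2. Q0=[] Q1=[P2,P3] Q2=[P1]
t=10-13: P2@Q1 runs 3, rem=2, I/O yield, promote→Q0. Q0=[P2] Q1=[P3] Q2=[P1]
t=13-15: P2@Q0 runs 2, rem=0, completes. Q0=[] Q1=[P3] Q2=[P1]
t=15-19: P3@Q1 runs 4, rem=5, quantum used, demote→Q2. Q0=[] Q1=[] Q2=[P1,P3]
t=19-28: P1@Q2 runs 9, rem=0, completes. Q0=[] Q1=[] Q2=[P3]
t=28-33: P3@Q2 runs 5, rem=0, completes. Q0=[] Q1=[] Q2=[]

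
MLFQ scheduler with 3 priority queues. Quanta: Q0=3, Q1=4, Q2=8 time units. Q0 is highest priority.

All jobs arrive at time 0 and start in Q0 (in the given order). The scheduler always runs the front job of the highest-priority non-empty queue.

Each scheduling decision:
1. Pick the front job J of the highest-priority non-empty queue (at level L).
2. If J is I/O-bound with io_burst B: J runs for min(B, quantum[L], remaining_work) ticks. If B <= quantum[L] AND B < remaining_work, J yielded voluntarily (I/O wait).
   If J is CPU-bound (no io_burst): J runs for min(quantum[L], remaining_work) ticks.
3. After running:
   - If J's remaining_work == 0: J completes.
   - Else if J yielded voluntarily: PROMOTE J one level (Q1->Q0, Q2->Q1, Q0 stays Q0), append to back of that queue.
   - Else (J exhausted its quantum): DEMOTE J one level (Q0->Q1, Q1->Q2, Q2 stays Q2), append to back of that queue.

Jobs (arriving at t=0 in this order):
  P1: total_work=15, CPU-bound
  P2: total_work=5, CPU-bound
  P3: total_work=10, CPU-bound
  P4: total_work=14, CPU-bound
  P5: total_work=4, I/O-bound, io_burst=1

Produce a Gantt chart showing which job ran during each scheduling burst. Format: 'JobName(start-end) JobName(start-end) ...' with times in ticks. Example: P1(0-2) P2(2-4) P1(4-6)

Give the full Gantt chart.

t=0-3: P1@Q0 runs 3, rem=12, quantum used, demote→Q1. Q0=[P2,P3,P4,P5] Q1=[P1] Q2=[]
t=3-6: P2@Q0 runs 3, rem=2, quantum used, demote→Q1. Q0=[P3,P4,P5] Q1=[P1,P2] Q2=[]
t=6-9: P3@Q0 runs 3, rem=7, quantum used, demote→Q1. Q0=[P4,P5] Q1=[P1,P2,P3] Q2=[]
t=9-12: P4@Q0 runs 3, rem=11, quantum used, demote→Q1. Q0=[P5] Q1=[P1,P2,P3,P4] Q2=[]
t=12-13: P5@Q0 runs 1, rem=3, I/O yield, promote→Q0. Q0=[P5] Q1=[P1,P2,P3,P4] Q2=[]
t=13-14: P5@Q0 runs 1, rem=2, I/O yield, promote→Q0. Q0=[P5] Q1=[P1,P2,P3,P4] Q2=[]
t=14-15: P5@Q0 runs 1, rem=1, I/O yield, promote→Q0. Q0=[P5] Q1=[P1,P2,P3,P4] Q2=[]
t=15-16: P5@Q0 runs 1, rem=0, completes. Q0=[] Q1=[P1,P2,P3,P4] Q2=[]
t=16-20: P1@Q1 runs 4, rem=8, quantum used, demote→Q2. Q0=[] Q1=[P2,P3,P4] Q2=[P1]
t=20-22: P2@Q1 runs 2, rem=0, completes. Q0=[] Q1=[P3,P4] Q2=[P1]
t=22-26: P3@Q1 runs 4, rem=3, quantum used, demote→Q2. Q0=[] Q1=[P4] Q2=[P1,P3]
t=26-30: P4@Q1 runs 4, rem=7, quantum used, demote→Q2. Q0=[] Q1=[] Q2=[P1,P3,P4]
t=30-38: P1@Q2 runs 8, rem=0, completes. Q0=[] Q1=[] Q2=[P3,P4]
t=38-41: P3@Q2 runs 3, rem=0, completes. Q0=[] Q1=[] Q2=[P4]
t=41-48: P4@Q2 runs 7, rem=0, completes. Q0=[] Q1=[] Q2=[]

Answer: P1(0-3) P2(3-6) P3(6-9) P4(9-12) P5(12-13) P5(13-14) P5(14-15) P5(15-16) P1(16-20) P2(20-22) P3(22-26) P4(26-30) P1(30-38) P3(38-41) P4(41-48)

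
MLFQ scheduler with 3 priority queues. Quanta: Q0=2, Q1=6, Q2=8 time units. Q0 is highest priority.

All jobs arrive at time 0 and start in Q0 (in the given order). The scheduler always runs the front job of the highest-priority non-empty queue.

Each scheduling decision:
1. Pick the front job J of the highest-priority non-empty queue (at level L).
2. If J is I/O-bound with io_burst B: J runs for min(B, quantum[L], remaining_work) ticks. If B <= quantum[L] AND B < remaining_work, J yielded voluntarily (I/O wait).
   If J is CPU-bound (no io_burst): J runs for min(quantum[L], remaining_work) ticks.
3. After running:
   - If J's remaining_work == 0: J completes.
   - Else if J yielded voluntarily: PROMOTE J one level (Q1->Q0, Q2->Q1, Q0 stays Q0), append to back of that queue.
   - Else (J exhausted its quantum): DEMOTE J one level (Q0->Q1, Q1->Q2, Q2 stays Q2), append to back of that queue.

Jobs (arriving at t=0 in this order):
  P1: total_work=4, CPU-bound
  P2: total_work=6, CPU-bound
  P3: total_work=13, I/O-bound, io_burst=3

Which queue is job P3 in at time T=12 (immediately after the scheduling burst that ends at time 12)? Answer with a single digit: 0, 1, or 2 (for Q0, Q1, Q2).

Answer: 1

Derivation:
t=0-2: P1@Q0 runs 2, rem=2, quantum used, demote→Q1. Q0=[P2,P3] Q1=[P1] Q2=[]
t=2-4: P2@Q0 runs 2, rem=4, quantum used, demote→Q1. Q0=[P3] Q1=[P1,P2] Q2=[]
t=4-6: P3@Q0 runs 2, rem=11, quantum used, demote→Q1. Q0=[] Q1=[P1,P2,P3] Q2=[]
t=6-8: P1@Q1 runs 2, rem=0, completes. Q0=[] Q1=[P2,P3] Q2=[]
t=8-12: P2@Q1 runs 4, rem=0, completes. Q0=[] Q1=[P3] Q2=[]
t=12-15: P3@Q1 runs 3, rem=8, I/O yield, promote→Q0. Q0=[P3] Q1=[] Q2=[]
t=15-17: P3@Q0 runs 2, rem=6, quantum used, demote→Q1. Q0=[] Q1=[P3] Q2=[]
t=17-20: P3@Q1 runs 3, rem=3, I/O yield, promote→Q0. Q0=[P3] Q1=[] Q2=[]
t=20-22: P3@Q0 runs 2, rem=1, quantum used, demote→Q1. Q0=[] Q1=[P3] Q2=[]
t=22-23: P3@Q1 runs 1, rem=0, completes. Q0=[] Q1=[] Q2=[]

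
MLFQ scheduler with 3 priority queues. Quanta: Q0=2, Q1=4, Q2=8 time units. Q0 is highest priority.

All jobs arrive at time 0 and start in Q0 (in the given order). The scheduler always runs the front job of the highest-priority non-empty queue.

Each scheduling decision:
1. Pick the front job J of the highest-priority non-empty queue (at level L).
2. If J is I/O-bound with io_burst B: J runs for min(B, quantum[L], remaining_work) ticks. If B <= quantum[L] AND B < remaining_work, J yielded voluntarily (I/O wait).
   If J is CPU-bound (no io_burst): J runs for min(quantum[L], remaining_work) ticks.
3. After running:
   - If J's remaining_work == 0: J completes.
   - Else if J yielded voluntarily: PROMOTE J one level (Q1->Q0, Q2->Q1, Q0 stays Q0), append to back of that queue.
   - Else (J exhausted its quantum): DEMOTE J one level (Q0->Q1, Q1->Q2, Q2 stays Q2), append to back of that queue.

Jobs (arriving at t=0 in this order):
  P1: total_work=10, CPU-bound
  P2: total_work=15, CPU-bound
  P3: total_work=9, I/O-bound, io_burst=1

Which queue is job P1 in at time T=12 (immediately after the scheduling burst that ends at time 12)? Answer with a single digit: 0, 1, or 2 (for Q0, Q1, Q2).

Answer: 1

Derivation:
t=0-2: P1@Q0 runs 2, rem=8, quantum used, demote→Q1. Q0=[P2,P3] Q1=[P1] Q2=[]
t=2-4: P2@Q0 runs 2, rem=13, quantum used, demote→Q1. Q0=[P3] Q1=[P1,P2] Q2=[]
t=4-5: P3@Q0 runs 1, rem=8, I/O yield, promote→Q0. Q0=[P3] Q1=[P1,P2] Q2=[]
t=5-6: P3@Q0 runs 1, rem=7, I/O yield, promote→Q0. Q0=[P3] Q1=[P1,P2] Q2=[]
t=6-7: P3@Q0 runs 1, rem=6, I/O yield, promote→Q0. Q0=[P3] Q1=[P1,P2] Q2=[]
t=7-8: P3@Q0 runs 1, rem=5, I/O yield, promote→Q0. Q0=[P3] Q1=[P1,P2] Q2=[]
t=8-9: P3@Q0 runs 1, rem=4, I/O yield, promote→Q0. Q0=[P3] Q1=[P1,P2] Q2=[]
t=9-10: P3@Q0 runs 1, rem=3, I/O yield, promote→Q0. Q0=[P3] Q1=[P1,P2] Q2=[]
t=10-11: P3@Q0 runs 1, rem=2, I/O yield, promote→Q0. Q0=[P3] Q1=[P1,P2] Q2=[]
t=11-12: P3@Q0 runs 1, rem=1, I/O yield, promote→Q0. Q0=[P3] Q1=[P1,P2] Q2=[]
t=12-13: P3@Q0 runs 1, rem=0, completes. Q0=[] Q1=[P1,P2] Q2=[]
t=13-17: P1@Q1 runs 4, rem=4, quantum used, demote→Q2. Q0=[] Q1=[P2] Q2=[P1]
t=17-21: P2@Q1 runs 4, rem=9, quantum used, demote→Q2. Q0=[] Q1=[] Q2=[P1,P2]
t=21-25: P1@Q2 runs 4, rem=0, completes. Q0=[] Q1=[] Q2=[P2]
t=25-33: P2@Q2 runs 8, rem=1, quantum used, demote→Q2. Q0=[] Q1=[] Q2=[P2]
t=33-34: P2@Q2 runs 1, rem=0, completes. Q0=[] Q1=[] Q2=[]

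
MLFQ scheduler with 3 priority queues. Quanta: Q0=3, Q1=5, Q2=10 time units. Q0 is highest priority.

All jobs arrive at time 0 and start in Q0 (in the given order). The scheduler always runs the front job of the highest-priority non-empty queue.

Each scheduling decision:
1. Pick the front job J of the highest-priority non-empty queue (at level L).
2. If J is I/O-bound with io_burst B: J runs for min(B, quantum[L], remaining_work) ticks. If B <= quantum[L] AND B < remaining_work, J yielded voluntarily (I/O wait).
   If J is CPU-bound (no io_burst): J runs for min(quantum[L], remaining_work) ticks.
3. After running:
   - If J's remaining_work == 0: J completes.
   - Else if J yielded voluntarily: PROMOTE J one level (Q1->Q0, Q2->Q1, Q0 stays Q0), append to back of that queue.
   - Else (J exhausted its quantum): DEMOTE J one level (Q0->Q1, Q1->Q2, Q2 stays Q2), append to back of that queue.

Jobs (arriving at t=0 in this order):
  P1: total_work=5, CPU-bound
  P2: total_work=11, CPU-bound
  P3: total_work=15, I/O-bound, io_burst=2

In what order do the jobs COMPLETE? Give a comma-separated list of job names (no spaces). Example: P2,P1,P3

Answer: P3,P1,P2

Derivation:
t=0-3: P1@Q0 runs 3, rem=2, quantum used, demote→Q1. Q0=[P2,P3] Q1=[P1] Q2=[]
t=3-6: P2@Q0 runs 3, rem=8, quantum used, demote→Q1. Q0=[P3] Q1=[P1,P2] Q2=[]
t=6-8: P3@Q0 runs 2, rem=13, I/O yield, promote→Q0. Q0=[P3] Q1=[P1,P2] Q2=[]
t=8-10: P3@Q0 runs 2, rem=11, I/O yield, promote→Q0. Q0=[P3] Q1=[P1,P2] Q2=[]
t=10-12: P3@Q0 runs 2, rem=9, I/O yield, promote→Q0. Q0=[P3] Q1=[P1,P2] Q2=[]
t=12-14: P3@Q0 runs 2, rem=7, I/O yield, promote→Q0. Q0=[P3] Q1=[P1,P2] Q2=[]
t=14-16: P3@Q0 runs 2, rem=5, I/O yield, promote→Q0. Q0=[P3] Q1=[P1,P2] Q2=[]
t=16-18: P3@Q0 runs 2, rem=3, I/O yield, promote→Q0. Q0=[P3] Q1=[P1,P2] Q2=[]
t=18-20: P3@Q0 runs 2, rem=1, I/O yield, promote→Q0. Q0=[P3] Q1=[P1,P2] Q2=[]
t=20-21: P3@Q0 runs 1, rem=0, completes. Q0=[] Q1=[P1,P2] Q2=[]
t=21-23: P1@Q1 runs 2, rem=0, completes. Q0=[] Q1=[P2] Q2=[]
t=23-28: P2@Q1 runs 5, rem=3, quantum used, demote→Q2. Q0=[] Q1=[] Q2=[P2]
t=28-31: P2@Q2 runs 3, rem=0, completes. Q0=[] Q1=[] Q2=[]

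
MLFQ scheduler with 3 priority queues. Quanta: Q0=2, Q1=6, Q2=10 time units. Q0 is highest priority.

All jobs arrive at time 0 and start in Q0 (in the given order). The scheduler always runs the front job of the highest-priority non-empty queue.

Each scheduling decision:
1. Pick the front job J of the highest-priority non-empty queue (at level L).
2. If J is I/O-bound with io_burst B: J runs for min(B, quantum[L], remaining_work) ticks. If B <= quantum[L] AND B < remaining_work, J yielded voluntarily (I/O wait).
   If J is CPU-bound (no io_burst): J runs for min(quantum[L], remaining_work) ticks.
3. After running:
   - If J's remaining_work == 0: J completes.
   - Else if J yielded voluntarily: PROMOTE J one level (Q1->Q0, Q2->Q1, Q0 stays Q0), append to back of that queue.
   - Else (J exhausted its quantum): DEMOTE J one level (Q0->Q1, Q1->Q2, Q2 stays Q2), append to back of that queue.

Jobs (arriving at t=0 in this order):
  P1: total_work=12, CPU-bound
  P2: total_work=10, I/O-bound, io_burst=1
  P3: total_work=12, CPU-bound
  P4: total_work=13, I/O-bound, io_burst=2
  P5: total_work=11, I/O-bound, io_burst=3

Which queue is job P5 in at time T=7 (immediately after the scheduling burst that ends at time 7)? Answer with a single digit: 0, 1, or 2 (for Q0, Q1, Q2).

Answer: 0

Derivation:
t=0-2: P1@Q0 runs 2, rem=10, quantum used, demote→Q1. Q0=[P2,P3,P4,P5] Q1=[P1] Q2=[]
t=2-3: P2@Q0 runs 1, rem=9, I/O yield, promote→Q0. Q0=[P3,P4,P5,P2] Q1=[P1] Q2=[]
t=3-5: P3@Q0 runs 2, rem=10, quantum used, demote→Q1. Q0=[P4,P5,P2] Q1=[P1,P3] Q2=[]
t=5-7: P4@Q0 runs 2, rem=11, I/O yield, promote→Q0. Q0=[P5,P2,P4] Q1=[P1,P3] Q2=[]
t=7-9: P5@Q0 runs 2, rem=9, quantum used, demote→Q1. Q0=[P2,P4] Q1=[P1,P3,P5] Q2=[]
t=9-10: P2@Q0 runs 1, rem=8, I/O yield, promote→Q0. Q0=[P4,P2] Q1=[P1,P3,P5] Q2=[]
t=10-12: P4@Q0 runs 2, rem=9, I/O yield, promote→Q0. Q0=[P2,P4] Q1=[P1,P3,P5] Q2=[]
t=12-13: P2@Q0 runs 1, rem=7, I/O yield, promote→Q0. Q0=[P4,P2] Q1=[P1,P3,P5] Q2=[]
t=13-15: P4@Q0 runs 2, rem=7, I/O yield, promote→Q0. Q0=[P2,P4] Q1=[P1,P3,P5] Q2=[]
t=15-16: P2@Q0 runs 1, rem=6, I/O yield, promote→Q0. Q0=[P4,P2] Q1=[P1,P3,P5] Q2=[]
t=16-18: P4@Q0 runs 2, rem=5, I/O yield, promote→Q0. Q0=[P2,P4] Q1=[P1,P3,P5] Q2=[]
t=18-19: P2@Q0 runs 1, rem=5, I/O yield, promote→Q0. Q0=[P4,P2] Q1=[P1,P3,P5] Q2=[]
t=19-21: P4@Q0 runs 2, rem=3, I/O yield, promote→Q0. Q0=[P2,P4] Q1=[P1,P3,P5] Q2=[]
t=21-22: P2@Q0 runs 1, rem=4, I/O yield, promote→Q0. Q0=[P4,P2] Q1=[P1,P3,P5] Q2=[]
t=22-24: P4@Q0 runs 2, rem=1, I/O yield, promote→Q0. Q0=[P2,P4] Q1=[P1,P3,P5] Q2=[]
t=24-25: P2@Q0 runs 1, rem=3, I/O yield, promote→Q0. Q0=[P4,P2] Q1=[P1,P3,P5] Q2=[]
t=25-26: P4@Q0 runs 1, rem=0, completes. Q0=[P2] Q1=[P1,P3,P5] Q2=[]
t=26-27: P2@Q0 runs 1, rem=2, I/O yield, promote→Q0. Q0=[P2] Q1=[P1,P3,P5] Q2=[]
t=27-28: P2@Q0 runs 1, rem=1, I/O yield, promote→Q0. Q0=[P2] Q1=[P1,P3,P5] Q2=[]
t=28-29: P2@Q0 runs 1, rem=0, completes. Q0=[] Q1=[P1,P3,P5] Q2=[]
t=29-35: P1@Q1 runs 6, rem=4, quantum used, demote→Q2. Q0=[] Q1=[P3,P5] Q2=[P1]
t=35-41: P3@Q1 runs 6, rem=4, quantum used, demote→Q2. Q0=[] Q1=[P5] Q2=[P1,P3]
t=41-44: P5@Q1 runs 3, rem=6, I/O yield, promote→Q0. Q0=[P5] Q1=[] Q2=[P1,P3]
t=44-46: P5@Q0 runs 2, rem=4, quantum used, demote→Q1. Q0=[] Q1=[P5] Q2=[P1,P3]
t=46-49: P5@Q1 runs 3, rem=1, I/O yield, promote→Q0. Q0=[P5] Q1=[] Q2=[P1,P3]
t=49-50: P5@Q0 runs 1, rem=0, completes. Q0=[] Q1=[] Q2=[P1,P3]
t=50-54: P1@Q2 runs 4, rem=0, completes. Q0=[] Q1=[] Q2=[P3]
t=54-58: P3@Q2 runs 4, rem=0, completes. Q0=[] Q1=[] Q2=[]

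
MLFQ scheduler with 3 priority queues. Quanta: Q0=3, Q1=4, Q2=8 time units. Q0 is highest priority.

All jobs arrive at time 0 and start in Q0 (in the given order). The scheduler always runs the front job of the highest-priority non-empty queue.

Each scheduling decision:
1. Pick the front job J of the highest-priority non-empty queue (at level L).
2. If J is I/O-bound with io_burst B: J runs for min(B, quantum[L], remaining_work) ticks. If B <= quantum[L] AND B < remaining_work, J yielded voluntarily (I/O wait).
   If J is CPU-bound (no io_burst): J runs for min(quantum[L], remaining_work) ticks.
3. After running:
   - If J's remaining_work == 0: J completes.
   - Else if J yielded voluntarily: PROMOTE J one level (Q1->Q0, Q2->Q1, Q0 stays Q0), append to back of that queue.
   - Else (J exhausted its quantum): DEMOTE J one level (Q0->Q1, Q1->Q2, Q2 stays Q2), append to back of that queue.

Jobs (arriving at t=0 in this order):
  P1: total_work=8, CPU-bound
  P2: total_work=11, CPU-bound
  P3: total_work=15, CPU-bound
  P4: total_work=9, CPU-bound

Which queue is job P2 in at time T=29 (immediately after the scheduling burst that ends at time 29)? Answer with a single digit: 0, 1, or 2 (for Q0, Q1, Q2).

Answer: 2

Derivation:
t=0-3: P1@Q0 runs 3, rem=5, quantum used, demote→Q1. Q0=[P2,P3,P4] Q1=[P1] Q2=[]
t=3-6: P2@Q0 runs 3, rem=8, quantum used, demote→Q1. Q0=[P3,P4] Q1=[P1,P2] Q2=[]
t=6-9: P3@Q0 runs 3, rem=12, quantum used, demote→Q1. Q0=[P4] Q1=[P1,P2,P3] Q2=[]
t=9-12: P4@Q0 runs 3, rem=6, quantum used, demote→Q1. Q0=[] Q1=[P1,P2,P3,P4] Q2=[]
t=12-16: P1@Q1 runs 4, rem=1, quantum used, demote→Q2. Q0=[] Q1=[P2,P3,P4] Q2=[P1]
t=16-20: P2@Q1 runs 4, rem=4, quantum used, demote→Q2. Q0=[] Q1=[P3,P4] Q2=[P1,P2]
t=20-24: P3@Q1 runs 4, rem=8, quantum used, demote→Q2. Q0=[] Q1=[P4] Q2=[P1,P2,P3]
t=24-28: P4@Q1 runs 4, rem=2, quantum used, demote→Q2. Q0=[] Q1=[] Q2=[P1,P2,P3,P4]
t=28-29: P1@Q2 runs 1, rem=0, completes. Q0=[] Q1=[] Q2=[P2,P3,P4]
t=29-33: P2@Q2 runs 4, rem=0, completes. Q0=[] Q1=[] Q2=[P3,P4]
t=33-41: P3@Q2 runs 8, rem=0, completes. Q0=[] Q1=[] Q2=[P4]
t=41-43: P4@Q2 runs 2, rem=0, completes. Q0=[] Q1=[] Q2=[]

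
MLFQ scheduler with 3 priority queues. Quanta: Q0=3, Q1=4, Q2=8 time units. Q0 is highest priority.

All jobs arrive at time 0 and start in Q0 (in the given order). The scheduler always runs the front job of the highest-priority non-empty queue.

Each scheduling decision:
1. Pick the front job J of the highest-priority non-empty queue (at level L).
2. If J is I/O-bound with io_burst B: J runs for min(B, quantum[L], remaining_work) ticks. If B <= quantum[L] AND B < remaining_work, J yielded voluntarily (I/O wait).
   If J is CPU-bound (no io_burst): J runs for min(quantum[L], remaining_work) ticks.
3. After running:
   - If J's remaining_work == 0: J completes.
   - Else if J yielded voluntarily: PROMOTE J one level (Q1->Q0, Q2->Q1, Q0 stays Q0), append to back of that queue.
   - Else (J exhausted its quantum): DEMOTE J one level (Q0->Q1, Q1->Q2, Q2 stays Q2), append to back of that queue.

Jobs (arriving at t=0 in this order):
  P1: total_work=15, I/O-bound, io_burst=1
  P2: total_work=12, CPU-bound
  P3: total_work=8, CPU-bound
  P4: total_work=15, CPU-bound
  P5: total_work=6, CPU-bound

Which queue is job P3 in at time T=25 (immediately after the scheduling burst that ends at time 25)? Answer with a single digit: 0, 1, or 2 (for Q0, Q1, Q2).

t=0-1: P1@Q0 runs 1, rem=14, I/O yield, promote→Q0. Q0=[P2,P3,P4,P5,P1] Q1=[] Q2=[]
t=1-4: P2@Q0 runs 3, rem=9, quantum used, demote→Q1. Q0=[P3,P4,P5,P1] Q1=[P2] Q2=[]
t=4-7: P3@Q0 runs 3, rem=5, quantum used, demote→Q1. Q0=[P4,P5,P1] Q1=[P2,P3] Q2=[]
t=7-10: P4@Q0 runs 3, rem=12, quantum used, demote→Q1. Q0=[P5,P1] Q1=[P2,P3,P4] Q2=[]
t=10-13: P5@Q0 runs 3, rem=3, quantum used, demote→Q1. Q0=[P1] Q1=[P2,P3,P4,P5] Q2=[]
t=13-14: P1@Q0 runs 1, rem=13, I/O yield, promote→Q0. Q0=[P1] Q1=[P2,P3,P4,P5] Q2=[]
t=14-15: P1@Q0 runs 1, rem=12, I/O yield, promote→Q0. Q0=[P1] Q1=[P2,P3,P4,P5] Q2=[]
t=15-16: P1@Q0 runs 1, rem=11, I/O yield, promote→Q0. Q0=[P1] Q1=[P2,P3,P4,P5] Q2=[]
t=16-17: P1@Q0 runs 1, rem=10, I/O yield, promote→Q0. Q0=[P1] Q1=[P2,P3,P4,P5] Q2=[]
t=17-18: P1@Q0 runs 1, rem=9, I/O yield, promote→Q0. Q0=[P1] Q1=[P2,P3,P4,P5] Q2=[]
t=18-19: P1@Q0 runs 1, rem=8, I/O yield, promote→Q0. Q0=[P1] Q1=[P2,P3,P4,P5] Q2=[]
t=19-20: P1@Q0 runs 1, rem=7, I/O yield, promote→Q0. Q0=[P1] Q1=[P2,P3,P4,P5] Q2=[]
t=20-21: P1@Q0 runs 1, rem=6, I/O yield, promote→Q0. Q0=[P1] Q1=[P2,P3,P4,P5] Q2=[]
t=21-22: P1@Q0 runs 1, rem=5, I/O yield, promote→Q0. Q0=[P1] Q1=[P2,P3,P4,P5] Q2=[]
t=22-23: P1@Q0 runs 1, rem=4, I/O yield, promote→Q0. Q0=[P1] Q1=[P2,P3,P4,P5] Q2=[]
t=23-24: P1@Q0 runs 1, rem=3, I/O yield, promote→Q0. Q0=[P1] Q1=[P2,P3,P4,P5] Q2=[]
t=24-25: P1@Q0 runs 1, rem=2, I/O yield, promote→Q0. Q0=[P1] Q1=[P2,P3,P4,P5] Q2=[]
t=25-26: P1@Q0 runs 1, rem=1, I/O yield, promote→Q0. Q0=[P1] Q1=[P2,P3,P4,P5] Q2=[]
t=26-27: P1@Q0 runs 1, rem=0, completes. Q0=[] Q1=[P2,P3,P4,P5] Q2=[]
t=27-31: P2@Q1 runs 4, rem=5, quantum used, demote→Q2. Q0=[] Q1=[P3,P4,P5] Q2=[P2]
t=31-35: P3@Q1 runs 4, rem=1, quantum used, demote→Q2. Q0=[] Q1=[P4,P5] Q2=[P2,P3]
t=35-39: P4@Q1 runs 4, rem=8, quantum used, demote→Q2. Q0=[] Q1=[P5] Q2=[P2,P3,P4]
t=39-42: P5@Q1 runs 3, rem=0, completes. Q0=[] Q1=[] Q2=[P2,P3,P4]
t=42-47: P2@Q2 runs 5, rem=0, completes. Q0=[] Q1=[] Q2=[P3,P4]
t=47-48: P3@Q2 runs 1, rem=0, completes. Q0=[] Q1=[] Q2=[P4]
t=48-56: P4@Q2 runs 8, rem=0, completes. Q0=[] Q1=[] Q2=[]

Answer: 1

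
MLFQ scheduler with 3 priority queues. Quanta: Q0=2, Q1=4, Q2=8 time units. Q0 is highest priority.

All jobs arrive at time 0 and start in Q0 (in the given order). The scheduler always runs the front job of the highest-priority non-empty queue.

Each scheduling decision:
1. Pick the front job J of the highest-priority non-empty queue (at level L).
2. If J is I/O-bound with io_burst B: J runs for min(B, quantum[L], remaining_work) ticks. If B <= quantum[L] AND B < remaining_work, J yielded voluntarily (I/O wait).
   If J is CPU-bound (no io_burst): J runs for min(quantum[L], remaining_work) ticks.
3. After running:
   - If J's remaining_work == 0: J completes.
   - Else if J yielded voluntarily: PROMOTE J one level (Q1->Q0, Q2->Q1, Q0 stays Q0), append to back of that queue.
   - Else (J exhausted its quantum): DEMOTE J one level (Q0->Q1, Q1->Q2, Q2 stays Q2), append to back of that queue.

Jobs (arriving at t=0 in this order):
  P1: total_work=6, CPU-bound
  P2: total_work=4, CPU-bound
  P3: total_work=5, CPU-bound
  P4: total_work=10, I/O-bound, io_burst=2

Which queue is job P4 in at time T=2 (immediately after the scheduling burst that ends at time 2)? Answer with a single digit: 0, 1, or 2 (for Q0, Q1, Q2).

Answer: 0

Derivation:
t=0-2: P1@Q0 runs 2, rem=4, quantum used, demote→Q1. Q0=[P2,P3,P4] Q1=[P1] Q2=[]
t=2-4: P2@Q0 runs 2, rem=2, quantum used, demote→Q1. Q0=[P3,P4] Q1=[P1,P2] Q2=[]
t=4-6: P3@Q0 runs 2, rem=3, quantum used, demote→Q1. Q0=[P4] Q1=[P1,P2,P3] Q2=[]
t=6-8: P4@Q0 runs 2, rem=8, I/O yield, promote→Q0. Q0=[P4] Q1=[P1,P2,P3] Q2=[]
t=8-10: P4@Q0 runs 2, rem=6, I/O yield, promote→Q0. Q0=[P4] Q1=[P1,P2,P3] Q2=[]
t=10-12: P4@Q0 runs 2, rem=4, I/O yield, promote→Q0. Q0=[P4] Q1=[P1,P2,P3] Q2=[]
t=12-14: P4@Q0 runs 2, rem=2, I/O yield, promote→Q0. Q0=[P4] Q1=[P1,P2,P3] Q2=[]
t=14-16: P4@Q0 runs 2, rem=0, completes. Q0=[] Q1=[P1,P2,P3] Q2=[]
t=16-20: P1@Q1 runs 4, rem=0, completes. Q0=[] Q1=[P2,P3] Q2=[]
t=20-22: P2@Q1 runs 2, rem=0, completes. Q0=[] Q1=[P3] Q2=[]
t=22-25: P3@Q1 runs 3, rem=0, completes. Q0=[] Q1=[] Q2=[]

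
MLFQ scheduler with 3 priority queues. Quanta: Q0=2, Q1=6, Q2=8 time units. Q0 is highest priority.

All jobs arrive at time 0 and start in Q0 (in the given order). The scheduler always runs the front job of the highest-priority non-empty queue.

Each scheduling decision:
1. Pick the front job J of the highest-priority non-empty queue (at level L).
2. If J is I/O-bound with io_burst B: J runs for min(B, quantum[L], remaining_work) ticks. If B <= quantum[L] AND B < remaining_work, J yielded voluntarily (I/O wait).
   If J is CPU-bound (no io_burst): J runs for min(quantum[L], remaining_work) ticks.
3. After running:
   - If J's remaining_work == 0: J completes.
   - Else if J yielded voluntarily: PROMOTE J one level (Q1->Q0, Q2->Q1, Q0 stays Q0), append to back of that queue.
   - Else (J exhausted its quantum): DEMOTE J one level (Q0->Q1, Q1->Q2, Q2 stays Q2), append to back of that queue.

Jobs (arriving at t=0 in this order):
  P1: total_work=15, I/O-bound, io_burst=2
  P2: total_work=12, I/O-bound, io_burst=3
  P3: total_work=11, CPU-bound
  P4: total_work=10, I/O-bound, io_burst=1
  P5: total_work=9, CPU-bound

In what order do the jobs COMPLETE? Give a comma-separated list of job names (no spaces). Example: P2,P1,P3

Answer: P1,P4,P2,P3,P5

Derivation:
t=0-2: P1@Q0 runs 2, rem=13, I/O yield, promote→Q0. Q0=[P2,P3,P4,P5,P1] Q1=[] Q2=[]
t=2-4: P2@Q0 runs 2, rem=10, quantum used, demote→Q1. Q0=[P3,P4,P5,P1] Q1=[P2] Q2=[]
t=4-6: P3@Q0 runs 2, rem=9, quantum used, demote→Q1. Q0=[P4,P5,P1] Q1=[P2,P3] Q2=[]
t=6-7: P4@Q0 runs 1, rem=9, I/O yield, promote→Q0. Q0=[P5,P1,P4] Q1=[P2,P3] Q2=[]
t=7-9: P5@Q0 runs 2, rem=7, quantum used, demote→Q1. Q0=[P1,P4] Q1=[P2,P3,P5] Q2=[]
t=9-11: P1@Q0 runs 2, rem=11, I/O yield, promote→Q0. Q0=[P4,P1] Q1=[P2,P3,P5] Q2=[]
t=11-12: P4@Q0 runs 1, rem=8, I/O yield, promote→Q0. Q0=[P1,P4] Q1=[P2,P3,P5] Q2=[]
t=12-14: P1@Q0 runs 2, rem=9, I/O yield, promote→Q0. Q0=[P4,P1] Q1=[P2,P3,P5] Q2=[]
t=14-15: P4@Q0 runs 1, rem=7, I/O yield, promote→Q0. Q0=[P1,P4] Q1=[P2,P3,P5] Q2=[]
t=15-17: P1@Q0 runs 2, rem=7, I/O yield, promote→Q0. Q0=[P4,P1] Q1=[P2,P3,P5] Q2=[]
t=17-18: P4@Q0 runs 1, rem=6, I/O yield, promote→Q0. Q0=[P1,P4] Q1=[P2,P3,P5] Q2=[]
t=18-20: P1@Q0 runs 2, rem=5, I/O yield, promote→Q0. Q0=[P4,P1] Q1=[P2,P3,P5] Q2=[]
t=20-21: P4@Q0 runs 1, rem=5, I/O yield, promote→Q0. Q0=[P1,P4] Q1=[P2,P3,P5] Q2=[]
t=21-23: P1@Q0 runs 2, rem=3, I/O yield, promote→Q0. Q0=[P4,P1] Q1=[P2,P3,P5] Q2=[]
t=23-24: P4@Q0 runs 1, rem=4, I/O yield, promote→Q0. Q0=[P1,P4] Q1=[P2,P3,P5] Q2=[]
t=24-26: P1@Q0 runs 2, rem=1, I/O yield, promote→Q0. Q0=[P4,P1] Q1=[P2,P3,P5] Q2=[]
t=26-27: P4@Q0 runs 1, rem=3, I/O yield, promote→Q0. Q0=[P1,P4] Q1=[P2,P3,P5] Q2=[]
t=27-28: P1@Q0 runs 1, rem=0, completes. Q0=[P4] Q1=[P2,P3,P5] Q2=[]
t=28-29: P4@Q0 runs 1, rem=2, I/O yield, promote→Q0. Q0=[P4] Q1=[P2,P3,P5] Q2=[]
t=29-30: P4@Q0 runs 1, rem=1, I/O yield, promote→Q0. Q0=[P4] Q1=[P2,P3,P5] Q2=[]
t=30-31: P4@Q0 runs 1, rem=0, completes. Q0=[] Q1=[P2,P3,P5] Q2=[]
t=31-34: P2@Q1 runs 3, rem=7, I/O yield, promote→Q0. Q0=[P2] Q1=[P3,P5] Q2=[]
t=34-36: P2@Q0 runs 2, rem=5, quantum used, demote→Q1. Q0=[] Q1=[P3,P5,P2] Q2=[]
t=36-42: P3@Q1 runs 6, rem=3, quantum used, demote→Q2. Q0=[] Q1=[P5,P2] Q2=[P3]
t=42-48: P5@Q1 runs 6, rem=1, quantum used, demote→Q2. Q0=[] Q1=[P2] Q2=[P3,P5]
t=48-51: P2@Q1 runs 3, rem=2, I/O yield, promote→Q0. Q0=[P2] Q1=[] Q2=[P3,P5]
t=51-53: P2@Q0 runs 2, rem=0, completes. Q0=[] Q1=[] Q2=[P3,P5]
t=53-56: P3@Q2 runs 3, rem=0, completes. Q0=[] Q1=[] Q2=[P5]
t=56-57: P5@Q2 runs 1, rem=0, completes. Q0=[] Q1=[] Q2=[]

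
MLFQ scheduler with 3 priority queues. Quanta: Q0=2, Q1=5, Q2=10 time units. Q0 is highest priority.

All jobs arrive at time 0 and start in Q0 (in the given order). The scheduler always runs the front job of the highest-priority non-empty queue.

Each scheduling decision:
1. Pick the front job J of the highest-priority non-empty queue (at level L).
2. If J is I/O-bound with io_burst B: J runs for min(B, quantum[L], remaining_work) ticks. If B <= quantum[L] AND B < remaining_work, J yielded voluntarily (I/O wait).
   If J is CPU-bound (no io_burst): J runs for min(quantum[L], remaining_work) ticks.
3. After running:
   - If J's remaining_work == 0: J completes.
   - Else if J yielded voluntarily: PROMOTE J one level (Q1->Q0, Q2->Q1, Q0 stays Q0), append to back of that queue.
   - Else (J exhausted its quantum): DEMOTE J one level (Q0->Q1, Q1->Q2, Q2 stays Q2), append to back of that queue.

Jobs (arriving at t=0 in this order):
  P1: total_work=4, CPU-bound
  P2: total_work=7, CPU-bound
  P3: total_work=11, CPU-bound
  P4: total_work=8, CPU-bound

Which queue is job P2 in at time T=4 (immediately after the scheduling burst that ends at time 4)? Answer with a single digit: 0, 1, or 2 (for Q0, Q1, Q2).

Answer: 1

Derivation:
t=0-2: P1@Q0 runs 2, rem=2, quantum used, demote→Q1. Q0=[P2,P3,P4] Q1=[P1] Q2=[]
t=2-4: P2@Q0 runs 2, rem=5, quantum used, demote→Q1. Q0=[P3,P4] Q1=[P1,P2] Q2=[]
t=4-6: P3@Q0 runs 2, rem=9, quantum used, demote→Q1. Q0=[P4] Q1=[P1,P2,P3] Q2=[]
t=6-8: P4@Q0 runs 2, rem=6, quantum used, demote→Q1. Q0=[] Q1=[P1,P2,P3,P4] Q2=[]
t=8-10: P1@Q1 runs 2, rem=0, completes. Q0=[] Q1=[P2,P3,P4] Q2=[]
t=10-15: P2@Q1 runs 5, rem=0, completes. Q0=[] Q1=[P3,P4] Q2=[]
t=15-20: P3@Q1 runs 5, rem=4, quantum used, demote→Q2. Q0=[] Q1=[P4] Q2=[P3]
t=20-25: P4@Q1 runs 5, rem=1, quantum used, demote→Q2. Q0=[] Q1=[] Q2=[P3,P4]
t=25-29: P3@Q2 runs 4, rem=0, completes. Q0=[] Q1=[] Q2=[P4]
t=29-30: P4@Q2 runs 1, rem=0, completes. Q0=[] Q1=[] Q2=[]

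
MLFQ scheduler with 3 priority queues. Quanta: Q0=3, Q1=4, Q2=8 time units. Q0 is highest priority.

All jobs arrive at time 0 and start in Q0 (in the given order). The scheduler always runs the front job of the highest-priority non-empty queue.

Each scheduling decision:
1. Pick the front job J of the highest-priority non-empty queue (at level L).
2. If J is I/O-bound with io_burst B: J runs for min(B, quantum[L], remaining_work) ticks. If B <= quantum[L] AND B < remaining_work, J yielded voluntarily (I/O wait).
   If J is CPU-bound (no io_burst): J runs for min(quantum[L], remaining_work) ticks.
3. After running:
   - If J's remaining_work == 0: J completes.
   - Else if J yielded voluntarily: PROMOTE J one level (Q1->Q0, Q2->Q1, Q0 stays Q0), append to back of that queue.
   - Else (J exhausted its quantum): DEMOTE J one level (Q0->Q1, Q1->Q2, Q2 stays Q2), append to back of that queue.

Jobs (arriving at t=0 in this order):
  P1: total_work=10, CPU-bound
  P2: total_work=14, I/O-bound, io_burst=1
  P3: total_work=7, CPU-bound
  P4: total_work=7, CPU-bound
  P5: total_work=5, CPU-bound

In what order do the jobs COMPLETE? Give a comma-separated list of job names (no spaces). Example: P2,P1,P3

Answer: P2,P3,P4,P5,P1

Derivation:
t=0-3: P1@Q0 runs 3, rem=7, quantum used, demote→Q1. Q0=[P2,P3,P4,P5] Q1=[P1] Q2=[]
t=3-4: P2@Q0 runs 1, rem=13, I/O yield, promote→Q0. Q0=[P3,P4,P5,P2] Q1=[P1] Q2=[]
t=4-7: P3@Q0 runs 3, rem=4, quantum used, demote→Q1. Q0=[P4,P5,P2] Q1=[P1,P3] Q2=[]
t=7-10: P4@Q0 runs 3, rem=4, quantum used, demote→Q1. Q0=[P5,P2] Q1=[P1,P3,P4] Q2=[]
t=10-13: P5@Q0 runs 3, rem=2, quantum used, demote→Q1. Q0=[P2] Q1=[P1,P3,P4,P5] Q2=[]
t=13-14: P2@Q0 runs 1, rem=12, I/O yield, promote→Q0. Q0=[P2] Q1=[P1,P3,P4,P5] Q2=[]
t=14-15: P2@Q0 runs 1, rem=11, I/O yield, promote→Q0. Q0=[P2] Q1=[P1,P3,P4,P5] Q2=[]
t=15-16: P2@Q0 runs 1, rem=10, I/O yield, promote→Q0. Q0=[P2] Q1=[P1,P3,P4,P5] Q2=[]
t=16-17: P2@Q0 runs 1, rem=9, I/O yield, promote→Q0. Q0=[P2] Q1=[P1,P3,P4,P5] Q2=[]
t=17-18: P2@Q0 runs 1, rem=8, I/O yield, promote→Q0. Q0=[P2] Q1=[P1,P3,P4,P5] Q2=[]
t=18-19: P2@Q0 runs 1, rem=7, I/O yield, promote→Q0. Q0=[P2] Q1=[P1,P3,P4,P5] Q2=[]
t=19-20: P2@Q0 runs 1, rem=6, I/O yield, promote→Q0. Q0=[P2] Q1=[P1,P3,P4,P5] Q2=[]
t=20-21: P2@Q0 runs 1, rem=5, I/O yield, promote→Q0. Q0=[P2] Q1=[P1,P3,P4,P5] Q2=[]
t=21-22: P2@Q0 runs 1, rem=4, I/O yield, promote→Q0. Q0=[P2] Q1=[P1,P3,P4,P5] Q2=[]
t=22-23: P2@Q0 runs 1, rem=3, I/O yield, promote→Q0. Q0=[P2] Q1=[P1,P3,P4,P5] Q2=[]
t=23-24: P2@Q0 runs 1, rem=2, I/O yield, promote→Q0. Q0=[P2] Q1=[P1,P3,P4,P5] Q2=[]
t=24-25: P2@Q0 runs 1, rem=1, I/O yield, promote→Q0. Q0=[P2] Q1=[P1,P3,P4,P5] Q2=[]
t=25-26: P2@Q0 runs 1, rem=0, completes. Q0=[] Q1=[P1,P3,P4,P5] Q2=[]
t=26-30: P1@Q1 runs 4, rem=3, quantum used, demote→Q2. Q0=[] Q1=[P3,P4,P5] Q2=[P1]
t=30-34: P3@Q1 runs 4, rem=0, completes. Q0=[] Q1=[P4,P5] Q2=[P1]
t=34-38: P4@Q1 runs 4, rem=0, completes. Q0=[] Q1=[P5] Q2=[P1]
t=38-40: P5@Q1 runs 2, rem=0, completes. Q0=[] Q1=[] Q2=[P1]
t=40-43: P1@Q2 runs 3, rem=0, completes. Q0=[] Q1=[] Q2=[]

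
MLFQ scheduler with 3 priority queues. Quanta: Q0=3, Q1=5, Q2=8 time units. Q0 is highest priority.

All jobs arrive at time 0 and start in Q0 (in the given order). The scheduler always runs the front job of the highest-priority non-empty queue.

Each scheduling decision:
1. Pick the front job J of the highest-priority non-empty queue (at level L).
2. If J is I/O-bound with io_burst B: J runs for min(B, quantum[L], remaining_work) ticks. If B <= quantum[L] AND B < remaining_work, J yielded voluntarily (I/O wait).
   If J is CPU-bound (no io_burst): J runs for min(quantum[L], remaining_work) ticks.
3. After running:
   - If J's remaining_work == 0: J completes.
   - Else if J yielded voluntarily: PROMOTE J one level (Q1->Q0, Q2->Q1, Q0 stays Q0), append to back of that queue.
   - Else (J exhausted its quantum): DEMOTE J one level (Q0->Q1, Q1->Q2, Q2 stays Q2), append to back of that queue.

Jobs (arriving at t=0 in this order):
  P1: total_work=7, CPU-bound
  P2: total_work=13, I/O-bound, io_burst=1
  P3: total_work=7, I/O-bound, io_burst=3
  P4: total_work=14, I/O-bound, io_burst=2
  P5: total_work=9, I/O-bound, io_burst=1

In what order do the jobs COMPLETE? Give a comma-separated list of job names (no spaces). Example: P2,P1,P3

Answer: P3,P4,P5,P2,P1

Derivation:
t=0-3: P1@Q0 runs 3, rem=4, quantum used, demote→Q1. Q0=[P2,P3,P4,P5] Q1=[P1] Q2=[]
t=3-4: P2@Q0 runs 1, rem=12, I/O yield, promote→Q0. Q0=[P3,P4,P5,P2] Q1=[P1] Q2=[]
t=4-7: P3@Q0 runs 3, rem=4, I/O yield, promote→Q0. Q0=[P4,P5,P2,P3] Q1=[P1] Q2=[]
t=7-9: P4@Q0 runs 2, rem=12, I/O yield, promote→Q0. Q0=[P5,P2,P3,P4] Q1=[P1] Q2=[]
t=9-10: P5@Q0 runs 1, rem=8, I/O yield, promote→Q0. Q0=[P2,P3,P4,P5] Q1=[P1] Q2=[]
t=10-11: P2@Q0 runs 1, rem=11, I/O yield, promote→Q0. Q0=[P3,P4,P5,P2] Q1=[P1] Q2=[]
t=11-14: P3@Q0 runs 3, rem=1, I/O yield, promote→Q0. Q0=[P4,P5,P2,P3] Q1=[P1] Q2=[]
t=14-16: P4@Q0 runs 2, rem=10, I/O yield, promote→Q0. Q0=[P5,P2,P3,P4] Q1=[P1] Q2=[]
t=16-17: P5@Q0 runs 1, rem=7, I/O yield, promote→Q0. Q0=[P2,P3,P4,P5] Q1=[P1] Q2=[]
t=17-18: P2@Q0 runs 1, rem=10, I/O yield, promote→Q0. Q0=[P3,P4,P5,P2] Q1=[P1] Q2=[]
t=18-19: P3@Q0 runs 1, rem=0, completes. Q0=[P4,P5,P2] Q1=[P1] Q2=[]
t=19-21: P4@Q0 runs 2, rem=8, I/O yield, promote→Q0. Q0=[P5,P2,P4] Q1=[P1] Q2=[]
t=21-22: P5@Q0 runs 1, rem=6, I/O yield, promote→Q0. Q0=[P2,P4,P5] Q1=[P1] Q2=[]
t=22-23: P2@Q0 runs 1, rem=9, I/O yield, promote→Q0. Q0=[P4,P5,P2] Q1=[P1] Q2=[]
t=23-25: P4@Q0 runs 2, rem=6, I/O yield, promote→Q0. Q0=[P5,P2,P4] Q1=[P1] Q2=[]
t=25-26: P5@Q0 runs 1, rem=5, I/O yield, promote→Q0. Q0=[P2,P4,P5] Q1=[P1] Q2=[]
t=26-27: P2@Q0 runs 1, rem=8, I/O yield, promote→Q0. Q0=[P4,P5,P2] Q1=[P1] Q2=[]
t=27-29: P4@Q0 runs 2, rem=4, I/O yield, promote→Q0. Q0=[P5,P2,P4] Q1=[P1] Q2=[]
t=29-30: P5@Q0 runs 1, rem=4, I/O yield, promote→Q0. Q0=[P2,P4,P5] Q1=[P1] Q2=[]
t=30-31: P2@Q0 runs 1, rem=7, I/O yield, promote→Q0. Q0=[P4,P5,P2] Q1=[P1] Q2=[]
t=31-33: P4@Q0 runs 2, rem=2, I/O yield, promote→Q0. Q0=[P5,P2,P4] Q1=[P1] Q2=[]
t=33-34: P5@Q0 runs 1, rem=3, I/O yield, promote→Q0. Q0=[P2,P4,P5] Q1=[P1] Q2=[]
t=34-35: P2@Q0 runs 1, rem=6, I/O yield, promote→Q0. Q0=[P4,P5,P2] Q1=[P1] Q2=[]
t=35-37: P4@Q0 runs 2, rem=0, completes. Q0=[P5,P2] Q1=[P1] Q2=[]
t=37-38: P5@Q0 runs 1, rem=2, I/O yield, promote→Q0. Q0=[P2,P5] Q1=[P1] Q2=[]
t=38-39: P2@Q0 runs 1, rem=5, I/O yield, promote→Q0. Q0=[P5,P2] Q1=[P1] Q2=[]
t=39-40: P5@Q0 runs 1, rem=1, I/O yield, promote→Q0. Q0=[P2,P5] Q1=[P1] Q2=[]
t=40-41: P2@Q0 runs 1, rem=4, I/O yield, promote→Q0. Q0=[P5,P2] Q1=[P1] Q2=[]
t=41-42: P5@Q0 runs 1, rem=0, completes. Q0=[P2] Q1=[P1] Q2=[]
t=42-43: P2@Q0 runs 1, rem=3, I/O yield, promote→Q0. Q0=[P2] Q1=[P1] Q2=[]
t=43-44: P2@Q0 runs 1, rem=2, I/O yield, promote→Q0. Q0=[P2] Q1=[P1] Q2=[]
t=44-45: P2@Q0 runs 1, rem=1, I/O yield, promote→Q0. Q0=[P2] Q1=[P1] Q2=[]
t=45-46: P2@Q0 runs 1, rem=0, completes. Q0=[] Q1=[P1] Q2=[]
t=46-50: P1@Q1 runs 4, rem=0, completes. Q0=[] Q1=[] Q2=[]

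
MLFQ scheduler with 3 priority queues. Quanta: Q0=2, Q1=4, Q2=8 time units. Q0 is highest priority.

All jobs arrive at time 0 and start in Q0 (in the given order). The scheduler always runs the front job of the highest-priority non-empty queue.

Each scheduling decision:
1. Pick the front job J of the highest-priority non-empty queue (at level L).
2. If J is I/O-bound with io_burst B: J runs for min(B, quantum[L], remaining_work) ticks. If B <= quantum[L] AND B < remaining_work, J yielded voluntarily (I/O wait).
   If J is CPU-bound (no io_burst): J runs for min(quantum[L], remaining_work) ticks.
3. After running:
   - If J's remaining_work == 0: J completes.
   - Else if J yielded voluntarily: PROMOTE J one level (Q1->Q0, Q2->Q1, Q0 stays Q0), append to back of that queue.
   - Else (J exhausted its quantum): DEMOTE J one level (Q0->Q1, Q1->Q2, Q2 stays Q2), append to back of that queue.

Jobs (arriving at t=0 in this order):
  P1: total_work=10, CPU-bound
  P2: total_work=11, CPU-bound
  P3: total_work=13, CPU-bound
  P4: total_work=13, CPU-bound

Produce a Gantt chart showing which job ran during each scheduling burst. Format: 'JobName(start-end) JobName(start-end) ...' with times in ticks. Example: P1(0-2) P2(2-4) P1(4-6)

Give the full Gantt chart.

Answer: P1(0-2) P2(2-4) P3(4-6) P4(6-8) P1(8-12) P2(12-16) P3(16-20) P4(20-24) P1(24-28) P2(28-33) P3(33-40) P4(40-47)

Derivation:
t=0-2: P1@Q0 runs 2, rem=8, quantum used, demote→Q1. Q0=[P2,P3,P4] Q1=[P1] Q2=[]
t=2-4: P2@Q0 runs 2, rem=9, quantum used, demote→Q1. Q0=[P3,P4] Q1=[P1,P2] Q2=[]
t=4-6: P3@Q0 runs 2, rem=11, quantum used, demote→Q1. Q0=[P4] Q1=[P1,P2,P3] Q2=[]
t=6-8: P4@Q0 runs 2, rem=11, quantum used, demote→Q1. Q0=[] Q1=[P1,P2,P3,P4] Q2=[]
t=8-12: P1@Q1 runs 4, rem=4, quantum used, demote→Q2. Q0=[] Q1=[P2,P3,P4] Q2=[P1]
t=12-16: P2@Q1 runs 4, rem=5, quantum used, demote→Q2. Q0=[] Q1=[P3,P4] Q2=[P1,P2]
t=16-20: P3@Q1 runs 4, rem=7, quantum used, demote→Q2. Q0=[] Q1=[P4] Q2=[P1,P2,P3]
t=20-24: P4@Q1 runs 4, rem=7, quantum used, demote→Q2. Q0=[] Q1=[] Q2=[P1,P2,P3,P4]
t=24-28: P1@Q2 runs 4, rem=0, completes. Q0=[] Q1=[] Q2=[P2,P3,P4]
t=28-33: P2@Q2 runs 5, rem=0, completes. Q0=[] Q1=[] Q2=[P3,P4]
t=33-40: P3@Q2 runs 7, rem=0, completes. Q0=[] Q1=[] Q2=[P4]
t=40-47: P4@Q2 runs 7, rem=0, completes. Q0=[] Q1=[] Q2=[]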